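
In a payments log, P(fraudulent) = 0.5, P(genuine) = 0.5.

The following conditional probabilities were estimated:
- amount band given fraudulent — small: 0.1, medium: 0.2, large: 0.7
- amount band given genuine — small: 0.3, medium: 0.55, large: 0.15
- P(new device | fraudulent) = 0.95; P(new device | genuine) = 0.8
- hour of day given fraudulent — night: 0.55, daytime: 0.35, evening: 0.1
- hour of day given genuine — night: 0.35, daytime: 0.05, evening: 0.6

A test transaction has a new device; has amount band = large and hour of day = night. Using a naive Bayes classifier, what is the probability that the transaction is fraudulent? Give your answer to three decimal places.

0.897

fraudulent: 0.5 × 0.7 × 0.95 × 0.55 = 0.182875
genuine: 0.5 × 0.15 × 0.8 × 0.35 = 0.021
P(fraudulent | x) = 0.182875 / 0.203875 ≈ 0.897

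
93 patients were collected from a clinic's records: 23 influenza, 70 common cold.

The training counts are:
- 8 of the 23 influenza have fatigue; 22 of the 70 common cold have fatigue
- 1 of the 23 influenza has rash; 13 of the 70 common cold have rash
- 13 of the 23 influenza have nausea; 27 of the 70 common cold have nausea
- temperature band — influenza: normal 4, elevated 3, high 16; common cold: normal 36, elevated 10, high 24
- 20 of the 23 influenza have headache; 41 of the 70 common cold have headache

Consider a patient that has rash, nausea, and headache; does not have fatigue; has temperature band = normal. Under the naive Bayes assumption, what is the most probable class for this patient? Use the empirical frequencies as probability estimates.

common cold

influenza: (23/93) × (15/23) × (1/23) × (13/23) × (4/23) × (20/23) ≈ 0.000599419
common cold: (70/93) × (48/70) × (13/70) × (27/70) × (36/70) × (41/70) ≈ 0.0111368
Highest score → common cold.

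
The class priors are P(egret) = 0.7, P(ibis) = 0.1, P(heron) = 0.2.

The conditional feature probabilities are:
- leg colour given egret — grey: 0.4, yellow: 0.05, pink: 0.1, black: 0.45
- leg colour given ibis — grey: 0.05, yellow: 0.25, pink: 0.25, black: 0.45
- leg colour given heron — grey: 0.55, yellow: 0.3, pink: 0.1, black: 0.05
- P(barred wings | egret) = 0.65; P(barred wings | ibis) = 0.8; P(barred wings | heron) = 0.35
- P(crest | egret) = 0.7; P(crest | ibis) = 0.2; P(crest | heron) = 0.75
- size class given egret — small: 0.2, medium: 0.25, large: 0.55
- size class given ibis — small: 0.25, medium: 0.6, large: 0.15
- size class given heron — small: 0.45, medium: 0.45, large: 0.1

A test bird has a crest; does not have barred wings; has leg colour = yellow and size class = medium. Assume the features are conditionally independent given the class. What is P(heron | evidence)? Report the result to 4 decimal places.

egret: 0.7 × 0.05 × (1−0.65) × 0.7 × 0.25 = 0.00214375
ibis: 0.1 × 0.25 × (1−0.8) × 0.2 × 0.6 = 0.0006
heron: 0.2 × 0.3 × (1−0.35) × 0.75 × 0.45 = 0.0131625
P(heron | x) = 0.0131625 / 0.01590625 ≈ 0.8275

0.8275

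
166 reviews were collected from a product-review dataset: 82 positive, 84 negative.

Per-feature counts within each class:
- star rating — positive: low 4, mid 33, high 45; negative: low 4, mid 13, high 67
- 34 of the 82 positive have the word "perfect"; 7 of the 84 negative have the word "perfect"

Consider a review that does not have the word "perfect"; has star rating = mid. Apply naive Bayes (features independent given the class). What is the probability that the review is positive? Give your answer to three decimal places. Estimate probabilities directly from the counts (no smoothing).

positive: (82/166) × (33/82) × (48/82) ≈ 0.116368
negative: (84/166) × (13/84) × (77/84) ≈ 0.0717871
P(positive | x) = 0.116368 / 0.1881551 ≈ 0.618

0.618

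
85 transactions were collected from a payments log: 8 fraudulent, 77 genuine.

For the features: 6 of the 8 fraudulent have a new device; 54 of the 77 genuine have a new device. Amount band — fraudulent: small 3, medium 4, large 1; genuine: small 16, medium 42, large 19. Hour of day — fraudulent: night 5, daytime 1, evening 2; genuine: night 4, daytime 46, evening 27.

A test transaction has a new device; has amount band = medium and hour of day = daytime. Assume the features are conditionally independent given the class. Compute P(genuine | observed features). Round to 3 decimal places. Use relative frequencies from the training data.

0.979

fraudulent: (8/85) × (6/8) × (4/8) × (1/8) ≈ 0.00441176
genuine: (77/85) × (54/77) × (42/77) × (46/77) ≈ 0.207014
P(genuine | x) = 0.207014 / 0.21142576 ≈ 0.979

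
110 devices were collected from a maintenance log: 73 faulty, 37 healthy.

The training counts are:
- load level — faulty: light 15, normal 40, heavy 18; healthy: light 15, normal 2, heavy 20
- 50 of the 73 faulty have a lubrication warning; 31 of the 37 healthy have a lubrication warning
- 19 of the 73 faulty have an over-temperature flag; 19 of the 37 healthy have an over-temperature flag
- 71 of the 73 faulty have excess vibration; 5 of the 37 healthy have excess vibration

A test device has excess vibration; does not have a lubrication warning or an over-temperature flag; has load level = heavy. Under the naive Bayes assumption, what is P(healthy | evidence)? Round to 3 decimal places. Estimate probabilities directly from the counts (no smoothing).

0.050

faulty: (73/110) × (18/73) × (23/73) × (54/73) × (71/73) ≈ 0.0370929
healthy: (37/110) × (20/37) × (6/37) × (18/37) × (5/37) ≈ 0.00193832
P(healthy | x) = 0.00193832 / 0.03903122 ≈ 0.050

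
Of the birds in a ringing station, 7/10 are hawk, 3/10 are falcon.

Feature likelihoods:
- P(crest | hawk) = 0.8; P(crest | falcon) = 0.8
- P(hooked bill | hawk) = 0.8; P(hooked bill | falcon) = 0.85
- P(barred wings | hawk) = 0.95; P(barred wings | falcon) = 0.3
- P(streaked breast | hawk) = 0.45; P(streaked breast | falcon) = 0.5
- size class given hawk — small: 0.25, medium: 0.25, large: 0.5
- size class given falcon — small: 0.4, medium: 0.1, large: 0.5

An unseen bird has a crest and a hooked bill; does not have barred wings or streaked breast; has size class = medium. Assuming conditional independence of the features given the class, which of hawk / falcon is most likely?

hawk: 0.7 × 0.8 × 0.8 × (1−0.95) × (1−0.45) × 0.25 = 0.00308
falcon: 0.3 × 0.8 × 0.85 × (1−0.3) × (1−0.5) × 0.1 = 0.00714
Highest score → falcon.

falcon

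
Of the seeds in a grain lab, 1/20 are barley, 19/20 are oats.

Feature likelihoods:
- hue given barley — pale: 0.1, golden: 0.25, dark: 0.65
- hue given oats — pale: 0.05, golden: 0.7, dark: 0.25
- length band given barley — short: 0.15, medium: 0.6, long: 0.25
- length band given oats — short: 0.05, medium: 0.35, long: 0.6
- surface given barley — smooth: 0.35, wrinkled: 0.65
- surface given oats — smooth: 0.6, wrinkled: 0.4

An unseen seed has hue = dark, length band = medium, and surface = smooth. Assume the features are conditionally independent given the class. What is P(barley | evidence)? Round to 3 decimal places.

barley: 0.05 × 0.65 × 0.6 × 0.35 = 0.006825
oats: 0.95 × 0.25 × 0.35 × 0.6 = 0.049875
P(barley | x) = 0.006825 / 0.0567 ≈ 0.120

0.120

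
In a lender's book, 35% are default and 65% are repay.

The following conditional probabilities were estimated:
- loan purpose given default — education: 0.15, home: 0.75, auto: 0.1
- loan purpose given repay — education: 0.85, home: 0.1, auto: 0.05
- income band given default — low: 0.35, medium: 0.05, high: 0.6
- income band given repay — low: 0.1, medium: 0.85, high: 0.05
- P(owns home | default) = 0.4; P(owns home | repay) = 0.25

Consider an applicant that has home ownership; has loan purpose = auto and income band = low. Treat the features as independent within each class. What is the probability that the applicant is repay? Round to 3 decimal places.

default: 0.35 × 0.1 × 0.35 × 0.4 = 0.0049
repay: 0.65 × 0.05 × 0.1 × 0.25 = 0.0008125
P(repay | x) = 0.0008125 / 0.0057125 ≈ 0.142

0.142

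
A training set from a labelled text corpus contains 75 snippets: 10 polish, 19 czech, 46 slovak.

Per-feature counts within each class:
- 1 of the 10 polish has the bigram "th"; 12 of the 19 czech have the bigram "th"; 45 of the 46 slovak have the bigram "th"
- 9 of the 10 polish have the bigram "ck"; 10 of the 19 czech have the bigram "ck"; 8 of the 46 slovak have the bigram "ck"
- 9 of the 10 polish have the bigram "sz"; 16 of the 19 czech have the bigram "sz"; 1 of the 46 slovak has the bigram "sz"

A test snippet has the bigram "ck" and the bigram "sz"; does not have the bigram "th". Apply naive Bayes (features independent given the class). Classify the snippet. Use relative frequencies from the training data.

polish: (10/75) × (9/10) × (9/10) × (9/10) = 0.0972
czech: (19/75) × (7/19) × (10/19) × (16/19) ≈ 0.0413666
slovak: (46/75) × (1/46) × (8/46) × (1/46) ≈ 0.0000504096
Highest score → polish.

polish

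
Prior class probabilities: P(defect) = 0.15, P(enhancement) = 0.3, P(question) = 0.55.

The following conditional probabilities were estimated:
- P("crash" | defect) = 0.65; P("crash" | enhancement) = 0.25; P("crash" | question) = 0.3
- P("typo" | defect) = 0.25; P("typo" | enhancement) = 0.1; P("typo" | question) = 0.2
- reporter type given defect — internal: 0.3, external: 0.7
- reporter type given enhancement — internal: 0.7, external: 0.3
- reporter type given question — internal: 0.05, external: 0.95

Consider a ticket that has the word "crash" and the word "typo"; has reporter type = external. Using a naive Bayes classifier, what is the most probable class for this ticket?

defect: 0.15 × 0.65 × 0.25 × 0.7 = 0.0170625
enhancement: 0.3 × 0.25 × 0.1 × 0.3 = 0.00225
question: 0.55 × 0.3 × 0.2 × 0.95 = 0.03135
Highest score → question.

question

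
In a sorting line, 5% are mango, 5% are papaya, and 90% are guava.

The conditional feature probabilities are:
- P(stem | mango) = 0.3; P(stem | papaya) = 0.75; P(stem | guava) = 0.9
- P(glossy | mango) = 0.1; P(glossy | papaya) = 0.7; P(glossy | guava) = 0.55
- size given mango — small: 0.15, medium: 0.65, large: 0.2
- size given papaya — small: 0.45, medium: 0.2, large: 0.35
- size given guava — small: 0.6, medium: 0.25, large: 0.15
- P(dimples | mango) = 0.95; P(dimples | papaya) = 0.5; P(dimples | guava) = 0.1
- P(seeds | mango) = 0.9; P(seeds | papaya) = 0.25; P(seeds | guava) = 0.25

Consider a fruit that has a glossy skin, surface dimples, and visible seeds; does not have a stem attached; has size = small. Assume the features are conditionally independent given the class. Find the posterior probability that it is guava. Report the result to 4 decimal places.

mango: 0.05 × (1−0.3) × 0.1 × 0.15 × 0.95 × 0.9 = 0.000448875
papaya: 0.05 × (1−0.75) × 0.7 × 0.45 × 0.5 × 0.25 = 0.0004921875
guava: 0.9 × (1−0.9) × 0.55 × 0.6 × 0.1 × 0.25 = 0.0007425
P(guava | x) = 0.0007425 / 0.0016835625 ≈ 0.4410

0.4410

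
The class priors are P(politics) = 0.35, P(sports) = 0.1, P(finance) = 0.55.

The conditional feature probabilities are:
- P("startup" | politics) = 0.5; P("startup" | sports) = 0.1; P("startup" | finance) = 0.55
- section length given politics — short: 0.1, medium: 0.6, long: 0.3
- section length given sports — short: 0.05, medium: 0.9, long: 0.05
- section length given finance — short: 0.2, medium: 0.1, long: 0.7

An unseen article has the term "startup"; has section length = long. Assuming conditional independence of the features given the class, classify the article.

politics: 0.35 × 0.5 × 0.3 = 0.0525
sports: 0.1 × 0.1 × 0.05 = 0.0005
finance: 0.55 × 0.55 × 0.7 = 0.21175
Highest score → finance.

finance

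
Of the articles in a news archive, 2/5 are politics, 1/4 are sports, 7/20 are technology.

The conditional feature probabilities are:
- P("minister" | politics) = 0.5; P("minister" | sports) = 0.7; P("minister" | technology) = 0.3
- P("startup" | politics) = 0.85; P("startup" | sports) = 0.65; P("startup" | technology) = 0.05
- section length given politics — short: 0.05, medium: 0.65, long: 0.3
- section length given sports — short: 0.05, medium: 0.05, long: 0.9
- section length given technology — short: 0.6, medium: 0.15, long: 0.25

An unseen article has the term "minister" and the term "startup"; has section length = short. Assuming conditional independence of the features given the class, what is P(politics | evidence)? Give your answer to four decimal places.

0.4903

politics: 0.4 × 0.5 × 0.85 × 0.05 = 0.0085
sports: 0.25 × 0.7 × 0.65 × 0.05 = 0.0056875
technology: 0.35 × 0.3 × 0.05 × 0.6 = 0.00315
P(politics | x) = 0.0085 / 0.0173375 ≈ 0.4903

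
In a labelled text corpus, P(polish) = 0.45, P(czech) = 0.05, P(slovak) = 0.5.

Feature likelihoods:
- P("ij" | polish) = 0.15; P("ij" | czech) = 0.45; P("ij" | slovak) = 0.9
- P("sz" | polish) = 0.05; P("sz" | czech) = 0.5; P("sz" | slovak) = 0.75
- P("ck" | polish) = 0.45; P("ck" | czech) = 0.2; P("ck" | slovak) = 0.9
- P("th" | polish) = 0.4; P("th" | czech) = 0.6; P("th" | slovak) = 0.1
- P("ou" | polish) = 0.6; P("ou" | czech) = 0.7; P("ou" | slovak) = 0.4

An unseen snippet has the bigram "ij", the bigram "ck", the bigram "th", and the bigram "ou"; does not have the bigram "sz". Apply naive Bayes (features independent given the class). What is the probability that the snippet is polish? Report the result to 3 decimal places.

polish: 0.45 × 0.15 × (1−0.05) × 0.45 × 0.4 × 0.6 = 0.0069255
czech: 0.05 × 0.45 × (1−0.5) × 0.2 × 0.6 × 0.7 = 0.000945
slovak: 0.5 × 0.9 × (1−0.75) × 0.9 × 0.1 × 0.4 = 0.00405
P(polish | x) = 0.0069255 / 0.0119205 ≈ 0.581

0.581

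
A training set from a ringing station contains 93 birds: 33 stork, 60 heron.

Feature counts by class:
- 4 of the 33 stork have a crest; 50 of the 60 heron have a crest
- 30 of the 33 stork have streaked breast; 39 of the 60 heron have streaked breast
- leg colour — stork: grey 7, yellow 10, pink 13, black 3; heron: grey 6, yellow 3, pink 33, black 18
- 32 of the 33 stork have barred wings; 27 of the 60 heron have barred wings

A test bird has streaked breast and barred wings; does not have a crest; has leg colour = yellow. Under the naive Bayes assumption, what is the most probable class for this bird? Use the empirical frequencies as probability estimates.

stork

stork: (33/93) × (29/33) × (30/33) × (10/33) × (32/33) ≈ 0.0832999
heron: (60/93) × (10/60) × (39/60) × (3/60) × (27/60) ≈ 0.00157258
Highest score → stork.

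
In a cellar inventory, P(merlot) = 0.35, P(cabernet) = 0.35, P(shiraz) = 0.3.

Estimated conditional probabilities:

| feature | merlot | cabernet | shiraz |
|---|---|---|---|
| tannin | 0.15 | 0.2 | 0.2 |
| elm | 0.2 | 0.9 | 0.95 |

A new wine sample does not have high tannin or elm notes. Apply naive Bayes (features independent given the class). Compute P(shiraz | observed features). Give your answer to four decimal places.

0.0432

merlot: 0.35 × (1−0.15) × (1−0.2) = 0.238
cabernet: 0.35 × (1−0.2) × (1−0.9) = 0.028
shiraz: 0.3 × (1−0.2) × (1−0.95) = 0.012
P(shiraz | x) = 0.012 / 0.278 ≈ 0.0432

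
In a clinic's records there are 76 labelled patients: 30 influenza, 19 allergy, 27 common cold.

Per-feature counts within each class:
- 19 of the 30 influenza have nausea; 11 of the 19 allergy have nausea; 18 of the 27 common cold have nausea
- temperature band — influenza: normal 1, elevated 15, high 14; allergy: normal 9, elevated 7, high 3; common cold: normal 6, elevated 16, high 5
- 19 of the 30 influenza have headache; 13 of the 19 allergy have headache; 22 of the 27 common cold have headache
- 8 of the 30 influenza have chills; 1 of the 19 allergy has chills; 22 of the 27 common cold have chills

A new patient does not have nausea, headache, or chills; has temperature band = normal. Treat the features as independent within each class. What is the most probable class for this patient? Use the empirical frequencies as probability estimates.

influenza: (30/76) × (11/30) × (1/30) × (11/30) × (22/30) ≈ 0.00129727
allergy: (19/76) × (8/19) × (9/19) × (6/19) × (18/19) ≈ 0.014917
common cold: (27/76) × (9/27) × (6/27) × (5/27) × (5/27) ≈ 0.000902462
Highest score → allergy.

allergy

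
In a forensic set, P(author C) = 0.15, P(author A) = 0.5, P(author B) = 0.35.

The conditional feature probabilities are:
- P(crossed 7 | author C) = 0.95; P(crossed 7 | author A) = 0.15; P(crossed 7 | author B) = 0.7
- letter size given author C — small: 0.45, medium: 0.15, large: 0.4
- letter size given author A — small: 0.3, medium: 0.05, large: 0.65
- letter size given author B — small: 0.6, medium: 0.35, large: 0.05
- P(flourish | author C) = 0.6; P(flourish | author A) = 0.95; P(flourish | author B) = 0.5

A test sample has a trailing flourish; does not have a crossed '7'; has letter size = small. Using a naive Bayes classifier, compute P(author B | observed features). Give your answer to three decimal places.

author C: 0.15 × (1−0.95) × 0.45 × 0.6 = 0.002025
author A: 0.5 × (1−0.15) × 0.3 × 0.95 = 0.121125
author B: 0.35 × (1−0.7) × 0.6 × 0.5 = 0.0315
P(author B | x) = 0.0315 / 0.15465 ≈ 0.204

0.204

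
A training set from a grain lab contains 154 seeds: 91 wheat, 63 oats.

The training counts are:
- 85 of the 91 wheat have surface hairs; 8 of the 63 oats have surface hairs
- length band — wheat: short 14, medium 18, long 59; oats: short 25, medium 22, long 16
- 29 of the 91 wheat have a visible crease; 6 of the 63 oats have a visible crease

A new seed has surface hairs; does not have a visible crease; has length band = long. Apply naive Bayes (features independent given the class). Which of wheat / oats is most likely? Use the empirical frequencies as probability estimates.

wheat

wheat: (91/154) × (85/91) × (59/91) × (62/91) ≈ 0.243814
oats: (63/154) × (8/63) × (16/63) × (57/63) ≈ 0.0119367
Highest score → wheat.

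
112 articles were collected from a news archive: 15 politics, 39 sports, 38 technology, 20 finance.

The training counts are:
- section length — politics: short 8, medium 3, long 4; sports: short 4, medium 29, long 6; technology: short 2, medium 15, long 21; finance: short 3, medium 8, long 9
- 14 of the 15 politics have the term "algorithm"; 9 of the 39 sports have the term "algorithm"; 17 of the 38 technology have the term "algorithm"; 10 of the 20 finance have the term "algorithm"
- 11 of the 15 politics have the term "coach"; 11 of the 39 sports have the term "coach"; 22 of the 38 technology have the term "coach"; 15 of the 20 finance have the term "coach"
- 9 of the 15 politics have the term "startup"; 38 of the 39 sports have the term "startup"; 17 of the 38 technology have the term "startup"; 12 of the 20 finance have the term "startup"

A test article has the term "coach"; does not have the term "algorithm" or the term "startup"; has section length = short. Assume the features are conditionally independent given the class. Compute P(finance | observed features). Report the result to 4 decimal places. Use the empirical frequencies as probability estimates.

0.4581

politics: (15/112) × (8/15) × (1/15) × (11/15) × (6/15) ≈ 0.00139683
sports: (39/112) × (4/39) × (30/39) × (11/39) × (1/39) ≈ 0.000198684
technology: (38/112) × (2/38) × (21/38) × (22/38) × (21/38) ≈ 0.00315735
finance: (20/112) × (3/20) × (10/20) × (15/20) × (8/20) ≈ 0.00401786
P(finance | x) = 0.00401786 / 0.008770724 ≈ 0.4581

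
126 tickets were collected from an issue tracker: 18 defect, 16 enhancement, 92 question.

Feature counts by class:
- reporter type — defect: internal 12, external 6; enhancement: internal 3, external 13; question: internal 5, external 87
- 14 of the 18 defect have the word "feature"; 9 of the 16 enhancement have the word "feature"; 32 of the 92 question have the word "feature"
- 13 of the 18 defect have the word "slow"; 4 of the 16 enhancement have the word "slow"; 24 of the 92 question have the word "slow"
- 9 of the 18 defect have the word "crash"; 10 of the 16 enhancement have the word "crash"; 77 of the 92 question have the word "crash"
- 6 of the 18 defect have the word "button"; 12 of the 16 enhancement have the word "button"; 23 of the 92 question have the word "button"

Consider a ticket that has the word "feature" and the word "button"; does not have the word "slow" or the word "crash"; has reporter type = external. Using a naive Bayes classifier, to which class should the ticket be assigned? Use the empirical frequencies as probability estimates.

enhancement

defect: (18/126) × (6/18) × (14/18) × (5/18) × (9/18) × (6/18) ≈ 0.00171468
enhancement: (16/126) × (13/16) × (9/16) × (12/16) × (6/16) × (12/16) ≈ 0.0122419
question: (92/126) × (87/92) × (32/92) × (68/92) × (15/92) × (23/92) ≈ 0.00723561
Highest score → enhancement.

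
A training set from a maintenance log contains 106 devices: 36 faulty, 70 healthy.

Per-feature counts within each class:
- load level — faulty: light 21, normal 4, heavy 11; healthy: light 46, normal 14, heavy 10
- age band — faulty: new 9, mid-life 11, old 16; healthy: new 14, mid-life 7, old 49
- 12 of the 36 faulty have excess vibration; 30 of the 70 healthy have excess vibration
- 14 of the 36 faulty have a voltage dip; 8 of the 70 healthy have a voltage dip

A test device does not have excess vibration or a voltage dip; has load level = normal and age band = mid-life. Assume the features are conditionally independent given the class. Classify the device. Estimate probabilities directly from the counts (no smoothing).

healthy

faulty: (36/106) × (4/36) × (11/36) × (24/36) × (22/36) ≈ 0.00469757
healthy: (70/106) × (14/70) × (7/70) × (40/70) × (62/70) ≈ 0.00668464
Highest score → healthy.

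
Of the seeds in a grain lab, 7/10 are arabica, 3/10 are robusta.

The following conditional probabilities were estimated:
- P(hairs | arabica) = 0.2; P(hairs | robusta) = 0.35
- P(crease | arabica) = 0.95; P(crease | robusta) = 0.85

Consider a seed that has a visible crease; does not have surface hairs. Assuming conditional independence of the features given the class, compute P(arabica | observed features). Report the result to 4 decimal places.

0.7625

arabica: 0.7 × (1−0.2) × 0.95 = 0.532
robusta: 0.3 × (1−0.35) × 0.85 = 0.16575
P(arabica | x) = 0.532 / 0.69775 ≈ 0.7625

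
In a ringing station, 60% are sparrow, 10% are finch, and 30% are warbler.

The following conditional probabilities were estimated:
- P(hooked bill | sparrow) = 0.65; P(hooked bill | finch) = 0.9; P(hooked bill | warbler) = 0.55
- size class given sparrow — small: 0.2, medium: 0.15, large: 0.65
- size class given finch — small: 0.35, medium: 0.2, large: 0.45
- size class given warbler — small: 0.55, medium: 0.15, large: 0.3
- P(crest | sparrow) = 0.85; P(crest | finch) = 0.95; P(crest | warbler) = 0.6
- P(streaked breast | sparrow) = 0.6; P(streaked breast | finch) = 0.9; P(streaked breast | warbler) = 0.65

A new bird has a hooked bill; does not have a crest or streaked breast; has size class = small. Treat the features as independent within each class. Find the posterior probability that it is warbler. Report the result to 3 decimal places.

0.724

sparrow: 0.6 × 0.65 × 0.2 × (1−0.85) × (1−0.6) = 0.00468
finch: 0.1 × 0.9 × 0.35 × (1−0.95) × (1−0.9) = 0.0001575
warbler: 0.3 × 0.55 × 0.55 × (1−0.6) × (1−0.65) = 0.012705
P(warbler | x) = 0.012705 / 0.0175425 ≈ 0.724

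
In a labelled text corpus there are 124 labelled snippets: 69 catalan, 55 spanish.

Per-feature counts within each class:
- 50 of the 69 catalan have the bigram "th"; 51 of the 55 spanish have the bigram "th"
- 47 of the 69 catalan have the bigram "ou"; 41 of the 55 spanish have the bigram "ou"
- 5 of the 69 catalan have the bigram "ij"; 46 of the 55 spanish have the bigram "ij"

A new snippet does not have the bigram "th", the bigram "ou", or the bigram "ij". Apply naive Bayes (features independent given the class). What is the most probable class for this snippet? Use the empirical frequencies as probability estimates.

catalan: (69/124) × (19/69) × (22/69) × (64/69) ≈ 0.0453144
spanish: (55/124) × (4/55) × (14/55) × (9/55) ≈ 0.00134364
Highest score → catalan.

catalan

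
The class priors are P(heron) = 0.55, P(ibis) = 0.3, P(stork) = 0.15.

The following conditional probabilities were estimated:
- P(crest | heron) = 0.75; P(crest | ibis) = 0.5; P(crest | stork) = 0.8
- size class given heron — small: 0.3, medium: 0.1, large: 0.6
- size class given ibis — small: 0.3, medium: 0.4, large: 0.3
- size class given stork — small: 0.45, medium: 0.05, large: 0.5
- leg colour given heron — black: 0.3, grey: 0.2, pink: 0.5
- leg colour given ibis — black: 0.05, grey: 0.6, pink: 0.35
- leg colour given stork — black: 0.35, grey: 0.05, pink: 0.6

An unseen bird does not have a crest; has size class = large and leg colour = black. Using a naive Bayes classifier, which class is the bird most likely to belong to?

heron

heron: 0.55 × (1−0.75) × 0.6 × 0.3 = 0.02475
ibis: 0.3 × (1−0.5) × 0.3 × 0.05 = 0.00225
stork: 0.15 × (1−0.8) × 0.5 × 0.35 = 0.00525
Highest score → heron.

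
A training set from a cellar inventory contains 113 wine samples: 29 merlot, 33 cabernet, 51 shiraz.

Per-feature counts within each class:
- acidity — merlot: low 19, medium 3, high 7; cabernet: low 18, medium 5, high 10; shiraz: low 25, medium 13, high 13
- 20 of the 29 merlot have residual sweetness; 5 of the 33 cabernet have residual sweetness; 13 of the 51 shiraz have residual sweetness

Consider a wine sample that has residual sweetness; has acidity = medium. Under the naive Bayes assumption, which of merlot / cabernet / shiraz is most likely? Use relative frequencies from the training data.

shiraz

merlot: (29/113) × (3/29) × (20/29) ≈ 0.0183094
cabernet: (33/113) × (5/33) × (5/33) ≈ 0.00670421
shiraz: (51/113) × (13/51) × (13/51) ≈ 0.029325
Highest score → shiraz.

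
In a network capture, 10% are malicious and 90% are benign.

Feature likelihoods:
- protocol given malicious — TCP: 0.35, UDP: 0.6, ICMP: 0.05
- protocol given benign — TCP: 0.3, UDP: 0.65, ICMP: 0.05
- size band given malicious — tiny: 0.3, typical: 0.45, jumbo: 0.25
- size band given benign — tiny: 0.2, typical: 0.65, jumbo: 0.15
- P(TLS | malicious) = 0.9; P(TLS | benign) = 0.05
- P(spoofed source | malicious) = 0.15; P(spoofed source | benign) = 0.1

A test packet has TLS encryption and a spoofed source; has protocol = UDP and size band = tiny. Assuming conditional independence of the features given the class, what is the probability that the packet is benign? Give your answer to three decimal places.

0.194

malicious: 0.1 × 0.6 × 0.3 × 0.9 × 0.15 = 0.00243
benign: 0.9 × 0.65 × 0.2 × 0.05 × 0.1 = 0.000585
P(benign | x) = 0.000585 / 0.003015 ≈ 0.194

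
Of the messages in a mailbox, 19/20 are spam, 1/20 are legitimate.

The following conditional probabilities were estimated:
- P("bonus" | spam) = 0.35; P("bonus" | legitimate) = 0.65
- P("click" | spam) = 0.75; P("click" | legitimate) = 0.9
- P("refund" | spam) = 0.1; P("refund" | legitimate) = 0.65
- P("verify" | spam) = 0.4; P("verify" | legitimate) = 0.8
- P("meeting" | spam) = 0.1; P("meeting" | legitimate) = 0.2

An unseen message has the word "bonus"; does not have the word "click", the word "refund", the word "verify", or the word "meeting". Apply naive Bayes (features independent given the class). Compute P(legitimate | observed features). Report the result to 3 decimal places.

spam: 0.95 × 0.35 × (1−0.75) × (1−0.1) × (1−0.4) × (1−0.1) = 0.04039875
legitimate: 0.05 × 0.65 × (1−0.9) × (1−0.65) × (1−0.8) × (1−0.2) = 0.000182
P(legitimate | x) = 0.000182 / 0.04058075 ≈ 0.004

0.004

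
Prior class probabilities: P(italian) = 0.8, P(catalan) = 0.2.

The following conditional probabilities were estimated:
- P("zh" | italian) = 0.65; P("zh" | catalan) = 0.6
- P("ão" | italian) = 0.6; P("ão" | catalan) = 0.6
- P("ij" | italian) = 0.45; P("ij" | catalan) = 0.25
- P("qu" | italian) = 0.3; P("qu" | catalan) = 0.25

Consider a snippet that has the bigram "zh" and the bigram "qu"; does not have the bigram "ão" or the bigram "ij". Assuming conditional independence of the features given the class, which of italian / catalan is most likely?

italian

italian: 0.8 × 0.65 × (1−0.6) × (1−0.45) × 0.3 = 0.03432
catalan: 0.2 × 0.6 × (1−0.6) × (1−0.25) × 0.25 = 0.009
Highest score → italian.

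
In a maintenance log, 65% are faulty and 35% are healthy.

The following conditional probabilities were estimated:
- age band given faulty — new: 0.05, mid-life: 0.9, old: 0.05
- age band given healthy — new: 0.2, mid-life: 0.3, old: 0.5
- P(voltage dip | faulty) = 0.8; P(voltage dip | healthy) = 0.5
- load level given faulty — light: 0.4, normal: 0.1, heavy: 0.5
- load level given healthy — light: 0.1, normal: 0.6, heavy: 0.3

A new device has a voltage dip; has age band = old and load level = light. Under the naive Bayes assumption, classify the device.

faulty

faulty: 0.65 × 0.05 × 0.8 × 0.4 = 0.0104
healthy: 0.35 × 0.5 × 0.5 × 0.1 = 0.00875
Highest score → faulty.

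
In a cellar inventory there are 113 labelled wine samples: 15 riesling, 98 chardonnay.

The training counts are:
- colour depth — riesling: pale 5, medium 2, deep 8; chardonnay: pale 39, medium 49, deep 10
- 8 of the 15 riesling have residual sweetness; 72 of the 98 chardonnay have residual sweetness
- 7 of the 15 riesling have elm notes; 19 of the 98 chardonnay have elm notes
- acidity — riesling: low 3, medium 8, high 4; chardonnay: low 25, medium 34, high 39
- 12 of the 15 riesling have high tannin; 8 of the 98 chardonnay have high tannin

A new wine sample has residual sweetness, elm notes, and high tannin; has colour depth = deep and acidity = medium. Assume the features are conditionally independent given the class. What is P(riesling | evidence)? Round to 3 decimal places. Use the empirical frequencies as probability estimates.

riesling: (15/113) × (8/15) × (8/15) × (7/15) × (8/15) × (12/15) ≈ 0.00751806
chardonnay: (98/113) × (10/98) × (72/98) × (19/98) × (34/98) × (8/98) ≈ 0.000357003
P(riesling | x) = 0.00751806 / 0.007875063 ≈ 0.955

0.955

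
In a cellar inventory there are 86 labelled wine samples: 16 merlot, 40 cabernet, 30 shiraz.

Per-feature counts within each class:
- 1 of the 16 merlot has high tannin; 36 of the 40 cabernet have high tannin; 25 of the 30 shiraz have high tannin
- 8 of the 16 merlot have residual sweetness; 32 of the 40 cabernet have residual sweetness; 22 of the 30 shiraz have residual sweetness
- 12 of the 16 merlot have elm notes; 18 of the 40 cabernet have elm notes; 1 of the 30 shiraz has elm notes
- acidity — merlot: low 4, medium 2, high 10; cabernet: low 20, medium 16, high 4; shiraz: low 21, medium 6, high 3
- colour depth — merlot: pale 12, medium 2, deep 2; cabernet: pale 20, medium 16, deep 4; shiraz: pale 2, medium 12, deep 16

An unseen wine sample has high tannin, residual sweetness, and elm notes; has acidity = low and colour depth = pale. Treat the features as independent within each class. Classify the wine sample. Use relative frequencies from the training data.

cabernet

merlot: (16/86) × (1/16) × (8/16) × (12/16) × (4/16) × (12/16) ≈ 0.000817587
cabernet: (40/86) × (36/40) × (32/40) × (18/40) × (20/40) × (20/40) ≈ 0.0376744
shiraz: (30/86) × (25/30) × (22/30) × (1/30) × (21/30) × (2/30) ≈ 0.000331611
Highest score → cabernet.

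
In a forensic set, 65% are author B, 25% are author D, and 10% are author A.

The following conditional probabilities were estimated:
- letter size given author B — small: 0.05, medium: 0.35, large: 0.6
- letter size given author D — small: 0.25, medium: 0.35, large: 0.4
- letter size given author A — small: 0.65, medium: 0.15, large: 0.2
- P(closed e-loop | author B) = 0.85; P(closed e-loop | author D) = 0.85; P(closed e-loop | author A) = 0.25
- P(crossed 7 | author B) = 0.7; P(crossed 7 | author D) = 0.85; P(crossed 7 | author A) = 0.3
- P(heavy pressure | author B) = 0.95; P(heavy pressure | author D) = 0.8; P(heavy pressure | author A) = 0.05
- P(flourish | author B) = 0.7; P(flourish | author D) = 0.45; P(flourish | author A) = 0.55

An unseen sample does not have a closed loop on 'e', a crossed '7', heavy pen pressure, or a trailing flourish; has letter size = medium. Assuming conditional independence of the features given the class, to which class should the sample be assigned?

author A

author B: 0.65 × 0.35 × (1−0.85) × (1−0.7) × (1−0.95) × (1−0.7) = 0.0001535625
author D: 0.25 × 0.35 × (1−0.85) × (1−0.85) × (1−0.8) × (1−0.45) = 0.0002165625
author A: 0.1 × 0.15 × (1−0.25) × (1−0.3) × (1−0.05) × (1−0.55) = 0.0033665625
Highest score → author A.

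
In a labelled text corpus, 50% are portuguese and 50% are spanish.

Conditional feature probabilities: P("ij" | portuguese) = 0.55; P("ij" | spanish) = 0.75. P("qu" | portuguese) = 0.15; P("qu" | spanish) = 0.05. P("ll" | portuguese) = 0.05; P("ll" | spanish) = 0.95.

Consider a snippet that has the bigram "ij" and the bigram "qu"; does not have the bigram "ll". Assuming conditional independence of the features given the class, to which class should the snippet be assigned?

portuguese: 0.5 × 0.55 × 0.15 × (1−0.05) = 0.0391875
spanish: 0.5 × 0.75 × 0.05 × (1−0.95) = 0.0009375
Highest score → portuguese.

portuguese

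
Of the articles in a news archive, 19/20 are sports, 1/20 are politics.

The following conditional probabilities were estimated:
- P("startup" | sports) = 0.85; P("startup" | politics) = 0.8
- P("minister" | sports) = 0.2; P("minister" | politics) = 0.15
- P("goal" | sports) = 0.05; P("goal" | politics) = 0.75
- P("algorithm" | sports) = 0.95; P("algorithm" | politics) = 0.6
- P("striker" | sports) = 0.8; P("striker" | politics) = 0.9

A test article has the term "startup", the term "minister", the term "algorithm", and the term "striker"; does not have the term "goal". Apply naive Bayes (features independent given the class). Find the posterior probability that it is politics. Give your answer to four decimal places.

0.0069

sports: 0.95 × 0.85 × 0.2 × (1−0.05) × 0.95 × 0.8 = 0.116603
politics: 0.05 × 0.8 × 0.15 × (1−0.75) × 0.6 × 0.9 = 0.00081
P(politics | x) = 0.00081 / 0.117413 ≈ 0.0069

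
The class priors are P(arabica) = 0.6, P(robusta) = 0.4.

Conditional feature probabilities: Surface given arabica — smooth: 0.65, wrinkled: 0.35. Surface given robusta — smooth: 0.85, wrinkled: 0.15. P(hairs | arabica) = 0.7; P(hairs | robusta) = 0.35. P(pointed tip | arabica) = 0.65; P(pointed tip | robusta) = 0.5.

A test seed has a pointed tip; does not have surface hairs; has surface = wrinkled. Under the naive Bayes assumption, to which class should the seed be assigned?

arabica: 0.6 × 0.35 × (1−0.7) × 0.65 = 0.04095
robusta: 0.4 × 0.15 × (1−0.35) × 0.5 = 0.0195
Highest score → arabica.

arabica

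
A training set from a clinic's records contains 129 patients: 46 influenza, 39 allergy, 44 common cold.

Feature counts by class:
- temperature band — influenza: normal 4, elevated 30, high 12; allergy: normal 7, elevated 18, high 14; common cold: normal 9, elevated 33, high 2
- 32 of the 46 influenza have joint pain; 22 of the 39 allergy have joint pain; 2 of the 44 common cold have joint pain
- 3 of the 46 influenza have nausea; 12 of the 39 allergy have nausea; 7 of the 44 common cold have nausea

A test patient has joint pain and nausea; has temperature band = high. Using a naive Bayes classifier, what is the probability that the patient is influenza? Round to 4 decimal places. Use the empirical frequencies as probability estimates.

0.1822

influenza: (46/129) × (12/46) × (32/46) × (3/46) ≈ 0.00422034
allergy: (39/129) × (14/39) × (22/39) × (12/39) ≈ 0.0188371
common cold: (44/129) × (2/44) × (2/44) × (7/44) ≈ 0.000112115
P(influenza | x) = 0.00422034 / 0.023169555 ≈ 0.1822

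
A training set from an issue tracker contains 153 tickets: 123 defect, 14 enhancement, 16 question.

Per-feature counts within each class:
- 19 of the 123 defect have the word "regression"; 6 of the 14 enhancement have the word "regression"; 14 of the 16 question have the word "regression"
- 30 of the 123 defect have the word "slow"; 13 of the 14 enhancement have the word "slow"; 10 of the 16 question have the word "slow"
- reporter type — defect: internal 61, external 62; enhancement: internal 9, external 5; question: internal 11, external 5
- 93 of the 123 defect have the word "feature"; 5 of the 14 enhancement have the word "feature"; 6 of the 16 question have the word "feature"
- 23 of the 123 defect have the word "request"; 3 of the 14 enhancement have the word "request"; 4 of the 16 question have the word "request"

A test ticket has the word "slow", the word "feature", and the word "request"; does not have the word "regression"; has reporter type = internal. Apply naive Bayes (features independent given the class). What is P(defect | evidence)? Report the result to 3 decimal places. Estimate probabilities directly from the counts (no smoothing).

0.799

defect: (123/153) × (104/123) × (30/123) × (61/123) × (93/123) × (23/123) ≈ 0.0116247
enhancement: (14/153) × (8/14) × (13/14) × (9/14) × (5/14) × (3/14) ≈ 0.00238871
question: (16/153) × (2/16) × (10/16) × (11/16) × (6/16) × (4/16) ≈ 0.000526578
P(defect | x) = 0.0116247 / 0.014539988 ≈ 0.799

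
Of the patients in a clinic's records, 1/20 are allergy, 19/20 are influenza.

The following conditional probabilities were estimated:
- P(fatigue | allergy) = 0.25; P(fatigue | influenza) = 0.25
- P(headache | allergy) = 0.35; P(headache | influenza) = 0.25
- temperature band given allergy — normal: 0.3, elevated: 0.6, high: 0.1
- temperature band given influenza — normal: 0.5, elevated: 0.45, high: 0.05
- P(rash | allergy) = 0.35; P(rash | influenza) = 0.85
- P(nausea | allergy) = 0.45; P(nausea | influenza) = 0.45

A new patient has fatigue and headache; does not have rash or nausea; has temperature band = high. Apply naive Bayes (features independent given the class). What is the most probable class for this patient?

influenza

allergy: 0.05 × 0.25 × 0.35 × 0.1 × (1−0.35) × (1−0.45) = 0.00015640625
influenza: 0.95 × 0.25 × 0.25 × 0.05 × (1−0.85) × (1−0.45) = 0.000244921875
Highest score → influenza.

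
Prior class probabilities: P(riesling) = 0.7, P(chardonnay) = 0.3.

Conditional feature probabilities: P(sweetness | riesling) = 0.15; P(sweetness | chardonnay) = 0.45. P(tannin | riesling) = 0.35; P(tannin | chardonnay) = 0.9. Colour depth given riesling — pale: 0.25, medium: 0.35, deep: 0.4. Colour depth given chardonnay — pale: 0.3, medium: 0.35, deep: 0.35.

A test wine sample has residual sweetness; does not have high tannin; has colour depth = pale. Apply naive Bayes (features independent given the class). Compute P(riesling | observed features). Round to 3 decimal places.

0.808

riesling: 0.7 × 0.15 × (1−0.35) × 0.25 = 0.0170625
chardonnay: 0.3 × 0.45 × (1−0.9) × 0.3 = 0.00405
P(riesling | x) = 0.0170625 / 0.0211125 ≈ 0.808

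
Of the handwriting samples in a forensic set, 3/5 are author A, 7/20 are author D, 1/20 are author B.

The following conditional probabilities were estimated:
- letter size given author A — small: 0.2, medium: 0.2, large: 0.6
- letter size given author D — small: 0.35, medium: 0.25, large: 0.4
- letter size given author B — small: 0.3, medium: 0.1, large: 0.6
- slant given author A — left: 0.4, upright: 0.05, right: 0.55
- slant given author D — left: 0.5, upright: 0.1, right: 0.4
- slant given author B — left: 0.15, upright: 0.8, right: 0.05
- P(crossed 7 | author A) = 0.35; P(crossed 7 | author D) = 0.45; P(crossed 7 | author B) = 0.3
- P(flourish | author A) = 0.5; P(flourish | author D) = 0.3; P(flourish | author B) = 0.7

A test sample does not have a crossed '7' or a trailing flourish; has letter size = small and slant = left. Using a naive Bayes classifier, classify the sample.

author D

author A: 0.6 × 0.2 × 0.4 × (1−0.35) × (1−0.5) = 0.0156
author D: 0.35 × 0.35 × 0.5 × (1−0.45) × (1−0.3) = 0.02358125
author B: 0.05 × 0.3 × 0.15 × (1−0.3) × (1−0.7) = 0.0004725
Highest score → author D.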